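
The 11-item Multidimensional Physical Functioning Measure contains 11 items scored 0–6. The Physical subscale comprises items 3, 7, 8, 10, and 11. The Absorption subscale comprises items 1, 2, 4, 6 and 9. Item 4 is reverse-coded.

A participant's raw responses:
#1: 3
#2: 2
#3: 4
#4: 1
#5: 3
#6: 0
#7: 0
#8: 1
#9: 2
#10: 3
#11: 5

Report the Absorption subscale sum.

12

Absorption items: 1, 2, 4, 6, 9.
Of these, item 4 is reverse-coded; reversed = (0+6) − raw = 6 − raw.
  item 1: 3
  item 2: 2
  item 4: 6 − 1 = 5
  item 6: 0
  item 9: 2
Sum = 3 + 2 + 5 + 0 + 2 = 12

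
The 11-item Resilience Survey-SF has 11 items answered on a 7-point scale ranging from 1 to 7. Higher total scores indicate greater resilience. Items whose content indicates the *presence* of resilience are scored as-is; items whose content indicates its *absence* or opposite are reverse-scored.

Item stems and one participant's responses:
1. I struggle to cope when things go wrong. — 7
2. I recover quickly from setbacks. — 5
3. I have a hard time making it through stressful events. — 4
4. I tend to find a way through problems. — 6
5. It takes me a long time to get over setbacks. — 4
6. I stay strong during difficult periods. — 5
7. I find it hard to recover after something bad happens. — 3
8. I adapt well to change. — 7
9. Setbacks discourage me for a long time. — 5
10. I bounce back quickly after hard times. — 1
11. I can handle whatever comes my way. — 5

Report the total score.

Items 1, 3, 5, 7, 9 describe the absence/opposite of resilience → reverse-score.
reversed = (1+7) − raw = 8 − raw.
  item 1: 8 − 7 = 1
  item 2: 5
  item 3: 8 − 4 = 4
  item 4: 6
  item 5: 8 − 4 = 4
  item 6: 5
  item 7: 8 − 3 = 5
  item 8: 7
  item 9: 8 − 5 = 3
  item 10: 1
  item 11: 5
Total = 1 + 5 + 4 + 6 + 4 + 5 + 5 + 7 + 3 + 1 + 5 = 46

46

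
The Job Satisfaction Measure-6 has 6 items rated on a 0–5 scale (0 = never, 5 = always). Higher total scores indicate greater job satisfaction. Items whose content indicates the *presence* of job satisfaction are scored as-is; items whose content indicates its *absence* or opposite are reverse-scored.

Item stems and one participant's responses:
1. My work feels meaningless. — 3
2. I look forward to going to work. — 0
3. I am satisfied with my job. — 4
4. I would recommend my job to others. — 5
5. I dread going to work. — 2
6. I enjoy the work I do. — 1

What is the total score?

15

Items 1, 5 describe the absence/opposite of job satisfaction → reverse-score.
on a 0–5 scale, reversed = 5 − raw.
  item 1: 5 − 3 = 2
  item 2: 0
  item 3: 4
  item 4: 5
  item 5: 5 − 2 = 3
  item 6: 1
Total = 2 + 0 + 4 + 5 + 3 + 1 = 15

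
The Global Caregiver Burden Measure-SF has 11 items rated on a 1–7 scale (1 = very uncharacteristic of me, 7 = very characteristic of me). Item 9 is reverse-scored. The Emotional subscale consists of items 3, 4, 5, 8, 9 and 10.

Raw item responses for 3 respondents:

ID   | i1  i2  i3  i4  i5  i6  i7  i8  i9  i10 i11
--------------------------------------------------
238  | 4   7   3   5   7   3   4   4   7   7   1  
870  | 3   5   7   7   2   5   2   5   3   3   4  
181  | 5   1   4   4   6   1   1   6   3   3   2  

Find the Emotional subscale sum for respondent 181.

28

Respondent 181 raw: 5, 1, 4, 4, 6, 1, 1, 6, 3, 3, 2.
Emotional items: 3, 4, 5, 8, 9, 10.
Reverse-coded (on a 1–7 scale, reversed = 8 − raw):
  item 3: 4
  item 4: 4
  item 5: 6
  item 8: 6
  item 9: 8 − 3 = 5
  item 10: 3
Sum = 4 + 4 + 6 + 6 + 5 + 3 = 28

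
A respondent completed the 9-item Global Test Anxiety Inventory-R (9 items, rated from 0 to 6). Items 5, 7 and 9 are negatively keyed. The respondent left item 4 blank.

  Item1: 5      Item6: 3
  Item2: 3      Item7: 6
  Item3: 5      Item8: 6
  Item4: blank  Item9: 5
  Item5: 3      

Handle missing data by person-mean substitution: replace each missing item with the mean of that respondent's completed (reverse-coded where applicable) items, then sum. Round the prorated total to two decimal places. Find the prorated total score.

Reverse-coded (reversed = (0+6) − raw = 6 − raw):
  item 5: 6 − 3 = 3
  item 7: 6 − 6 = 0
  item 9: 6 − 5 = 1
Completed scored items (8 of 9): 5, 3, 5, 3, 3, 0, 6, 1; sum = 26.
Person mean = 26 / 8 ≈ 3.2500
Prorated total = (26 / 8) × 9 = 29.25 (to 2 dp)

29.25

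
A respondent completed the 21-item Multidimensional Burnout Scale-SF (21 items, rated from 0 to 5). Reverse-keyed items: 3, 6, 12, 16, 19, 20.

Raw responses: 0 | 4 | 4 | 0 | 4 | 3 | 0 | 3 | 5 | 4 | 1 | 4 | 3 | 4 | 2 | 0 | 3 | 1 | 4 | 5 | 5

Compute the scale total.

Reverse-coded items (reverse-coded value = 5 − response):
  item 3: 5 − 4 = 1
  item 6: 5 − 3 = 2
  item 12: 5 − 4 = 1
  item 16: 5 − 0 = 5
  item 19: 5 − 4 = 1
  item 20: 5 − 5 = 0
Scored responses: 0, 4, 1, 0, 4, 2, 0, 3, 5, 4, 1, 1, 3, 4, 2, 5, 3, 1, 1, 0, 5
Total = 0 + 4 + 1 + 0 + 4 + 2 + 0 + 3 + 5 + 4 + 1 + 1 + 3 + 4 + 2 + 5 + 3 + 1 + 1 + 0 + 5 = 49

49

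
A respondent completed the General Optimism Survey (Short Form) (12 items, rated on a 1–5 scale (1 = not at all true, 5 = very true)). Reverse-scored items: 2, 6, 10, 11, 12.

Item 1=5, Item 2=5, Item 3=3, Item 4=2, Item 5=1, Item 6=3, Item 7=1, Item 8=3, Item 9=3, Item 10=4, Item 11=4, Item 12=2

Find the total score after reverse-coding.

30

Reverse-scored items use 6 − raw:
  item 2: 6 − 5 = 1
  item 6: 6 − 3 = 3
  item 10: 6 − 4 = 2
  item 11: 6 − 4 = 2
  item 12: 6 − 2 = 4
After reverse-coding: 5, 1, 3, 2, 1, 3, 1, 3, 3, 2, 2, 4
Total = 5 + 1 + 3 + 2 + 1 + 3 + 1 + 3 + 3 + 2 + 2 + 4 = 30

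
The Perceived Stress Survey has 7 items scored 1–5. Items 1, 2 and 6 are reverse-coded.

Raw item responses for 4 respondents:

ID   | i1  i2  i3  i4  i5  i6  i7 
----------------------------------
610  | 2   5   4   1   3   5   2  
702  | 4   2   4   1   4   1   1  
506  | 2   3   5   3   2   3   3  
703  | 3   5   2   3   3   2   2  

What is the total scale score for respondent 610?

16

Respondent 610 raw: 2, 5, 4, 1, 3, 5, 2.
Reverse-coded (on a 1–5 scale, reversed = 6 − raw):
  item 1: 6 − 2 = 4
  item 2: 6 − 5 = 1
  item 3: 4
  item 4: 1
  item 5: 3
  item 6: 6 − 5 = 1
  item 7: 2
Sum = 4 + 1 + 4 + 1 + 3 + 1 + 2 = 16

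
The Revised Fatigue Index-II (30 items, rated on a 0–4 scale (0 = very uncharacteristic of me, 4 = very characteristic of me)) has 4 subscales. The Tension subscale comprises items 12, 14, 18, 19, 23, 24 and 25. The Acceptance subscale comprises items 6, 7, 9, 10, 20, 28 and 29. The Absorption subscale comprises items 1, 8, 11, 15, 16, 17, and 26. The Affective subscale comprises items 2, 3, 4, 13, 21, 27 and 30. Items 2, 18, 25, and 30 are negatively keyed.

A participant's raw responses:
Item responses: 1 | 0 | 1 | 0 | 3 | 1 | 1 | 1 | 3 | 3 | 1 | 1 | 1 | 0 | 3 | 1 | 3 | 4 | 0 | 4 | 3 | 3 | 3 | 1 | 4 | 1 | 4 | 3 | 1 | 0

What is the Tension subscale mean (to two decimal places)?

0.71

Tension items: 12, 14, 18, 19, 23, 24, 25.
Of these, items 18 & 25 are negatively keyed; on a 0–4 scale, reversed = 4 − raw.
  item 12: 1
  item 14: 0
  item 18: 4 − 4 = 0
  item 19: 0
  item 23: 3
  item 24: 1
  item 25: 4 − 4 = 0
Sum = 1 + 0 + 0 + 0 + 3 + 1 + 0 = 5
Mean = 5 / 7 = 0.71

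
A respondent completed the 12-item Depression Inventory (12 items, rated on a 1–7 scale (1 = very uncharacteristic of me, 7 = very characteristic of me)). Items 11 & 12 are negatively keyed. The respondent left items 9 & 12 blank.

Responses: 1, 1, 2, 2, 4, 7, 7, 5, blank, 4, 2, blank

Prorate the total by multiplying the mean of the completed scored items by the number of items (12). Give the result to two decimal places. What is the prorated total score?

46.80

Reverse-coded (reversed = (1+7) − raw = 8 − raw):
  item 11: 8 − 2 = 6
Completed scored items (10 of 12): 1, 1, 2, 2, 4, 7, 7, 5, 4, 6; sum = 39.
Person mean = 39 / 10 ≈ 3.9000
Prorated total = (39 / 10) × 12 = 46.80 (to 2 dp)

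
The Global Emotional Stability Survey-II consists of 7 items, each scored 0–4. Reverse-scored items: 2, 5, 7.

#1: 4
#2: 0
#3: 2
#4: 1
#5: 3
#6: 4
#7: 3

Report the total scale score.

17

Raw sum = 17. Reverse-scored items: 2, 5, 7; their raw sum = 6.
Each reversal replaces raw with 4 − raw, changing the total by 4 − 2·raw per item.
Total = 17 + 3·4 − 2·6 = 17 + 12 − 12 = 17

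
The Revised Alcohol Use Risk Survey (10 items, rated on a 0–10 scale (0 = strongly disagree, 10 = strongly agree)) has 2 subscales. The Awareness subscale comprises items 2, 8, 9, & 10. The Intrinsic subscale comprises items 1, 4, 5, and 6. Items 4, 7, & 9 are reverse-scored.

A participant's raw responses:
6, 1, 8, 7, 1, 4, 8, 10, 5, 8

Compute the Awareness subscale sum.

24

Awareness items: 2, 8, 9, 10.
Of these, item 9 is reverse-scored; reverse-coded value = 10 − response.
  item 2: 1
  item 8: 10
  item 9: 10 − 5 = 5
  item 10: 8
Sum = 1 + 10 + 5 + 8 = 24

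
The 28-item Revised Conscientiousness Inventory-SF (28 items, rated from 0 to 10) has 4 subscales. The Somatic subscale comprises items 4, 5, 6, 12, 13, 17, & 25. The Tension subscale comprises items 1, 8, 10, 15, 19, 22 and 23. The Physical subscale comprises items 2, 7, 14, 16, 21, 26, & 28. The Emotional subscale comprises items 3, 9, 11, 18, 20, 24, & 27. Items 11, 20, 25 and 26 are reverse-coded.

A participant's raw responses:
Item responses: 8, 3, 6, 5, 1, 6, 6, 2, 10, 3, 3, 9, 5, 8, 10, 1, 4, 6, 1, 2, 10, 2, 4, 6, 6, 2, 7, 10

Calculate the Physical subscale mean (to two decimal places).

Physical items: 2, 7, 14, 16, 21, 26, 28.
Of these, item 26 is reverse-coded; reversed = (0+10) − raw = 10 − raw.
  item 2: 3
  item 7: 6
  item 14: 8
  item 16: 1
  item 21: 10
  item 26: 10 − 2 = 8
  item 28: 10
Sum = 3 + 6 + 8 + 1 + 10 + 8 + 10 = 46
Mean = 46 / 7 = 6.57

6.57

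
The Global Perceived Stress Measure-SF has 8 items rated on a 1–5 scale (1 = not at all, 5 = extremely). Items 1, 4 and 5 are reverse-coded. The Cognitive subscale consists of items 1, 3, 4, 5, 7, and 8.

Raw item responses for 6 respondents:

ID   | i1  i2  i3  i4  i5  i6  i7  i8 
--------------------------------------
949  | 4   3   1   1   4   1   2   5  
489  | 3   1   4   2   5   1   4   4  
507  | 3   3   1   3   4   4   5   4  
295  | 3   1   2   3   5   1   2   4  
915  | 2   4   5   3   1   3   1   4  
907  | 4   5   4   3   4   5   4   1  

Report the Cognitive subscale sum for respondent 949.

17

Respondent 949 raw: 4, 3, 1, 1, 4, 1, 2, 5.
Cognitive items: 1, 3, 4, 5, 7, 8.
Reverse-coded (reverse-coded value = 6 − response):
  item 1: 6 − 4 = 2
  item 3: 1
  item 4: 6 − 1 = 5
  item 5: 6 − 4 = 2
  item 7: 2
  item 8: 5
Sum = 2 + 1 + 5 + 2 + 2 + 5 = 17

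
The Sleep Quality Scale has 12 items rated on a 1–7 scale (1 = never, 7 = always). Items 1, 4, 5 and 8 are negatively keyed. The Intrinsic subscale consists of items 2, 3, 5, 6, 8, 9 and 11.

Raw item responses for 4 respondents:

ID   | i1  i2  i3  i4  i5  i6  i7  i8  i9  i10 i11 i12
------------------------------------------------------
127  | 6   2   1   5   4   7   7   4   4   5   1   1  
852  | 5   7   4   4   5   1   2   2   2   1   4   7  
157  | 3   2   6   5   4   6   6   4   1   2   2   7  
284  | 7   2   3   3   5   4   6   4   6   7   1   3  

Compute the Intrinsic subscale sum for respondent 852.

Respondent 852 raw: 5, 7, 4, 4, 5, 1, 2, 2, 2, 1, 4, 7.
Intrinsic items: 2, 3, 5, 6, 8, 9, 11.
Reverse-coded (reverse-coded value = 8 − response):
  item 2: 7
  item 3: 4
  item 5: 8 − 5 = 3
  item 6: 1
  item 8: 8 − 2 = 6
  item 9: 2
  item 11: 4
Sum = 7 + 4 + 3 + 1 + 6 + 2 + 4 = 27

27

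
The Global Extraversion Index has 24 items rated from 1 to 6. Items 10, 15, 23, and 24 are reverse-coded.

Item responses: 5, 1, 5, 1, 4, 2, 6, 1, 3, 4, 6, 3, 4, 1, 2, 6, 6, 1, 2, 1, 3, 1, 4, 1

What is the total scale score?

Raw sum = 73. Reverse-coded items: 10, 15, 23, 24; their raw sum = 11.
Each reversal replaces raw with 7 − raw, changing the total by 7 − 2·raw per item.
Total = 73 + 4·7 − 2·11 = 73 + 28 − 22 = 79

79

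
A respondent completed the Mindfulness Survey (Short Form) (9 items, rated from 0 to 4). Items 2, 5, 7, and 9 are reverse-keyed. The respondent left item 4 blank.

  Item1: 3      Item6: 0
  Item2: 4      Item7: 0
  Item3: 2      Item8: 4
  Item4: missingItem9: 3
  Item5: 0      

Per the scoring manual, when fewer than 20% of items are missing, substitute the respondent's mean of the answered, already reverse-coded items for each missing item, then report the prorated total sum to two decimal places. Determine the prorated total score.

20.25

Reverse-coded (reverse-coded value = 4 − response):
  item 2: 4 − 4 = 0
  item 5: 4 − 0 = 4
  item 7: 4 − 0 = 4
  item 9: 4 − 3 = 1
Completed scored items (8 of 9): 3, 0, 2, 4, 0, 4, 4, 1; sum = 18.
Person mean = 18 / 8 ≈ 2.2500
Prorated total = (18 / 8) × 9 = 20.25 (to 2 dp)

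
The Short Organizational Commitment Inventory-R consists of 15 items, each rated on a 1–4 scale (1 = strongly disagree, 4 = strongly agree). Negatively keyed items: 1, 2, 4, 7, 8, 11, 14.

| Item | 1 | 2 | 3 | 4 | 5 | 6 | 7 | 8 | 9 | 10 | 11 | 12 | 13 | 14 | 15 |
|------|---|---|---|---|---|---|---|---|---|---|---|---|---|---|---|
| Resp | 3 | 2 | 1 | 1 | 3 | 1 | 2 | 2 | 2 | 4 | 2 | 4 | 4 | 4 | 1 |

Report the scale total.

39

Reversing items 1, 2, 4, 7, 8, 11, and 14 with 5 − raw:
Total = (5−3) + (5−2) + 1 + (5−1) + 3 + 1 + (5−2) + (5−2) + 2 + 4 + (5−2) + 4 + 4 + (5−4) + 1
      = 2 + 3 + 1 + 4 + 3 + 1 + 3 + 3 + 2 + 4 + 3 + 4 + 4 + 1 + 1 = 39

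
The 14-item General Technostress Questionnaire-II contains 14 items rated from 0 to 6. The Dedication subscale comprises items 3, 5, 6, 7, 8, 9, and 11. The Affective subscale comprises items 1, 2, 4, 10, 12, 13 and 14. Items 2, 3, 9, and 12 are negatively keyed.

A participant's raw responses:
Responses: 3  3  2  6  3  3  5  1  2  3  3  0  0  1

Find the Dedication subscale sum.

Dedication items: 3, 5, 6, 7, 8, 9, 11.
Of these, items 3 & 9 are negatively keyed; on a 0–6 scale, reversed = 6 − raw.
  item 3: 6 − 2 = 4
  item 5: 3
  item 6: 3
  item 7: 5
  item 8: 1
  item 9: 6 − 2 = 4
  item 11: 3
Sum = 4 + 3 + 3 + 5 + 1 + 4 + 3 = 23

23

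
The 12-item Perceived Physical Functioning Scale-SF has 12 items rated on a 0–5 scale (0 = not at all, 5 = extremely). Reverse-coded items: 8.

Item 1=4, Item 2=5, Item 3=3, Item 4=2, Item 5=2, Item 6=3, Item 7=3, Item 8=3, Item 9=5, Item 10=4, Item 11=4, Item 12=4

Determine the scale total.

41

Apply reverse scoring (on a 0–5 scale, reversed = 5 − raw):
  item 8: 5 − 3 = 2
After reverse-coding: 4, 5, 3, 2, 2, 3, 3, 2, 5, 4, 4, 4
Total = 4 + 5 + 3 + 2 + 2 + 3 + 3 + 2 + 5 + 4 + 4 + 4 = 41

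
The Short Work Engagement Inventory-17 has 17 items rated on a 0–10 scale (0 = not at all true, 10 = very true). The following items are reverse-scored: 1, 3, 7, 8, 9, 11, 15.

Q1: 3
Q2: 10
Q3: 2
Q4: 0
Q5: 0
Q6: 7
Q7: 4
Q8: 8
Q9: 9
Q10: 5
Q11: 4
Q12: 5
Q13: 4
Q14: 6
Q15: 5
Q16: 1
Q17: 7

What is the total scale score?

80

Reverse-scored items use 10 − raw:
  item 1: 10 − 3 = 7
  item 3: 10 − 2 = 8
  item 7: 10 − 4 = 6
  item 8: 10 − 8 = 2
  item 9: 10 − 9 = 1
  item 11: 10 − 4 = 6
  item 15: 10 − 5 = 5
After reverse-coding: 7, 10, 8, 0, 0, 7, 6, 2, 1, 5, 6, 5, 4, 6, 5, 1, 7
Total = 7 + 10 + 8 + 0 + 0 + 7 + 6 + 2 + 1 + 5 + 6 + 5 + 4 + 6 + 5 + 1 + 7 = 80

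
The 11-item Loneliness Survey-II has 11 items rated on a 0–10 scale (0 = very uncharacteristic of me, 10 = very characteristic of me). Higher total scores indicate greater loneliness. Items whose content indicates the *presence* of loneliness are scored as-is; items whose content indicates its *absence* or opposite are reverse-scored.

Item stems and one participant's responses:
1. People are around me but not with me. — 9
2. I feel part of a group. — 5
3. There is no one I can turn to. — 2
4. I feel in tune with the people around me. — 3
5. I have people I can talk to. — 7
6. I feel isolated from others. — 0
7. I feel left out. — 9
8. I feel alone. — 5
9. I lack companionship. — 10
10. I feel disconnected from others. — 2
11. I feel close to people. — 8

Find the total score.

54

Items 2, 4, 5, 11 describe the absence/opposite of loneliness → reverse-score.
on a 0–10 scale, reversed = 10 − raw.
  item 1: 9
  item 2: 10 − 5 = 5
  item 3: 2
  item 4: 10 − 3 = 7
  item 5: 10 − 7 = 3
  item 6: 0
  item 7: 9
  item 8: 5
  item 9: 10
  item 10: 2
  item 11: 10 − 8 = 2
Total = 9 + 5 + 2 + 7 + 3 + 0 + 9 + 5 + 10 + 2 + 2 = 54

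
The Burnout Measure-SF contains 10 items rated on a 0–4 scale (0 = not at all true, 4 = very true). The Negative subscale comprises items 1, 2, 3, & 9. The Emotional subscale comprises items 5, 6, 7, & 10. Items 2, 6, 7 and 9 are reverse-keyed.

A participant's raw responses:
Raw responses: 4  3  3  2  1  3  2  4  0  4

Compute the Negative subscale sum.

Negative items: 1, 2, 3, 9.
Of these, items 2 & 9 are reverse-keyed; on a 0–4 scale, reversed = 4 − raw.
  item 1: 4
  item 2: 4 − 3 = 1
  item 3: 3
  item 9: 4 − 0 = 4
Sum = 4 + 1 + 3 + 4 = 12

12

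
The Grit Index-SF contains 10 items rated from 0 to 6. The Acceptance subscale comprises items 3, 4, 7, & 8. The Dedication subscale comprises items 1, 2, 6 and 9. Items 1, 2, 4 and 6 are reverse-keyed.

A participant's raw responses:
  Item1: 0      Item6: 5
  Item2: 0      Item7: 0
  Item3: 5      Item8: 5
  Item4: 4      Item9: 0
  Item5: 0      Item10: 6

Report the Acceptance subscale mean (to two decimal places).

Acceptance items: 3, 4, 7, 8.
Of these, item 4 is reverse-keyed; reverse-coded value = 6 − response.
  item 3: 5
  item 4: 6 − 4 = 2
  item 7: 0
  item 8: 5
Sum = 5 + 2 + 0 + 5 = 12
Mean = 12 / 4 = 3.00

3.00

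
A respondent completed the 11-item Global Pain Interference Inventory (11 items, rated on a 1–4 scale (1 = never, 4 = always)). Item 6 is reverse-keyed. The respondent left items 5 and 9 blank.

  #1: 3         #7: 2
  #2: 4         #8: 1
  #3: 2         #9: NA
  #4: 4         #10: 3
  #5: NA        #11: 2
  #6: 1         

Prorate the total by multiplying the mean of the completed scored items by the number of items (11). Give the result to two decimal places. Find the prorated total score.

30.56

Reverse-coded (reversed = (1+4) − raw = 5 − raw):
  item 6: 5 − 1 = 4
Completed scored items (9 of 11): 3, 4, 2, 4, 4, 2, 1, 3, 2; sum = 25.
Person mean = 25 / 9 ≈ 2.7778
Prorated total = (25 / 9) × 11 = 30.56 (to 2 dp)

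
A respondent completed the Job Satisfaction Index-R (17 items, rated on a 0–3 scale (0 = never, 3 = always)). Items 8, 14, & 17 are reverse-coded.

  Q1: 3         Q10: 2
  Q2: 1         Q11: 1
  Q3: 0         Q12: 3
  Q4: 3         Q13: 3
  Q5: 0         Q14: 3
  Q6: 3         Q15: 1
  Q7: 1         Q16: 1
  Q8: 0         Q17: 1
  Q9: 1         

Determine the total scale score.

28

Raw sum = 27. Reverse-coded items: 8, 14, 17; their raw sum = 4.
Each reversal replaces raw with 3 − raw, changing the total by 3 − 2·raw per item.
Total = 27 + 3·3 − 2·4 = 27 + 9 − 8 = 28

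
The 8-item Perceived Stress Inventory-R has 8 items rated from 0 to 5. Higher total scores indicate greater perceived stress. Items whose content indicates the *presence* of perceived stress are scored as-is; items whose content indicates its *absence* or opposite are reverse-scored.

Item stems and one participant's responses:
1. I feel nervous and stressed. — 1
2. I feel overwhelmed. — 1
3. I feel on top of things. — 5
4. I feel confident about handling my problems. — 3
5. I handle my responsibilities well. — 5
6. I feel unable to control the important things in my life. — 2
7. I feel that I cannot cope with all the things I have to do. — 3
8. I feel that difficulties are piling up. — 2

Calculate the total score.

11

Items 3, 4, 5 describe the absence/opposite of perceived stress → reverse-score.
reverse-coded value = 5 − response.
  item 1: 1
  item 2: 1
  item 3: 5 − 5 = 0
  item 4: 5 − 3 = 2
  item 5: 5 − 5 = 0
  item 6: 2
  item 7: 3
  item 8: 2
Total = 1 + 1 + 0 + 2 + 0 + 2 + 3 + 2 = 11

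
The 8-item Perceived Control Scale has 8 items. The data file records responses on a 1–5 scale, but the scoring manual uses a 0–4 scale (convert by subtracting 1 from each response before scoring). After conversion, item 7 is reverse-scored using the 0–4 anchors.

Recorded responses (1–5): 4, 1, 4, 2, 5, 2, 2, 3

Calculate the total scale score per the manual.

Convert to 0–4: 3, 0, 3, 1, 4, 1, 1, 2
Reverse-coded (reverse-coded value = 4 − response):
  item 7: 4 − 1 = 3
Scored: 3, 0, 3, 1, 4, 1, 3, 2
Total = 17

17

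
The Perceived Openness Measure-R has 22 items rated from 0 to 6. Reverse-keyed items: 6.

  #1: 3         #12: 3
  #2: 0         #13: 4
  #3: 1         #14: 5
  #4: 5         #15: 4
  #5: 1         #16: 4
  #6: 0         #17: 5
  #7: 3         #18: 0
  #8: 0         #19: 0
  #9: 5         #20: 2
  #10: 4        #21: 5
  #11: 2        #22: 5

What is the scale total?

Reversing item 6 with 6 − raw:
Total = 3 + 0 + 1 + 5 + 1 + (6−0) + 3 + 0 + 5 + 4 + 2 + 3 + 4 + 5 + 4 + 4 + 5 + 0 + 0 + 2 + 5 + 5
      = 3 + 0 + 1 + 5 + 1 + 6 + 3 + 0 + 5 + 4 + 2 + 3 + 4 + 5 + 4 + 4 + 5 + 0 + 0 + 2 + 5 + 5 = 67

67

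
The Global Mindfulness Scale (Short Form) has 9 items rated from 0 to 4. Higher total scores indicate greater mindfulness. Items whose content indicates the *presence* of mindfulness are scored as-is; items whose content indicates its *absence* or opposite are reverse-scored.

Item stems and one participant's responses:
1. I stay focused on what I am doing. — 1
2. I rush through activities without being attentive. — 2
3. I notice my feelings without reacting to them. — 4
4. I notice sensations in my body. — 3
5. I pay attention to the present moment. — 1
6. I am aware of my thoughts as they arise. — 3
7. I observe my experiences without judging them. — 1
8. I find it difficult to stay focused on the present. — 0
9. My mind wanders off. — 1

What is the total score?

22

Items 2, 8, 9 describe the absence/opposite of mindfulness → reverse-score.
reversed = (0+4) − raw = 4 − raw.
  item 1: 1
  item 2: 4 − 2 = 2
  item 3: 4
  item 4: 3
  item 5: 1
  item 6: 3
  item 7: 1
  item 8: 4 − 0 = 4
  item 9: 4 − 1 = 3
Total = 1 + 2 + 4 + 3 + 1 + 3 + 1 + 4 + 3 = 22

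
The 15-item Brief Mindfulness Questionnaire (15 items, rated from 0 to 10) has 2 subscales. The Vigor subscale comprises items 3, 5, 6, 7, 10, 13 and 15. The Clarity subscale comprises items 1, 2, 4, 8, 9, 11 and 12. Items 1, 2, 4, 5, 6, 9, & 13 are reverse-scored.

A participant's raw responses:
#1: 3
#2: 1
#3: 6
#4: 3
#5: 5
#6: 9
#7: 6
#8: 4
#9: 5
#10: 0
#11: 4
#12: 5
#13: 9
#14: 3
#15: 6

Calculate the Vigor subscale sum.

Vigor items: 3, 5, 6, 7, 10, 13, 15.
Of these, items 5, 6, & 13 are reverse-scored; reverse-coded value = 10 − response.
  item 3: 6
  item 5: 10 − 5 = 5
  item 6: 10 − 9 = 1
  item 7: 6
  item 10: 0
  item 13: 10 − 9 = 1
  item 15: 6
Sum = 6 + 5 + 1 + 6 + 0 + 1 + 6 = 25

25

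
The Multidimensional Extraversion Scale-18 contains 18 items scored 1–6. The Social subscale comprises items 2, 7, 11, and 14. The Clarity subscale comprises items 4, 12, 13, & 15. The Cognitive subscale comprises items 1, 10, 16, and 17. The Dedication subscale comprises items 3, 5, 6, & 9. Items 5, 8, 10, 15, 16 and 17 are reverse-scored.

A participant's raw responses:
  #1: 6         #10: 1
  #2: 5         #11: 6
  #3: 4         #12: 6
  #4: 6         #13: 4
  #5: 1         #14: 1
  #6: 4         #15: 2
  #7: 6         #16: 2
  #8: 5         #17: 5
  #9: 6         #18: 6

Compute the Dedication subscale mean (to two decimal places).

5.00

Dedication items: 3, 5, 6, 9.
Of these, item 5 is reverse-scored; on a 1–6 scale, reversed = 7 − raw.
  item 3: 4
  item 5: 7 − 1 = 6
  item 6: 4
  item 9: 6
Sum = 4 + 6 + 4 + 6 = 20
Mean = 20 / 4 = 5.00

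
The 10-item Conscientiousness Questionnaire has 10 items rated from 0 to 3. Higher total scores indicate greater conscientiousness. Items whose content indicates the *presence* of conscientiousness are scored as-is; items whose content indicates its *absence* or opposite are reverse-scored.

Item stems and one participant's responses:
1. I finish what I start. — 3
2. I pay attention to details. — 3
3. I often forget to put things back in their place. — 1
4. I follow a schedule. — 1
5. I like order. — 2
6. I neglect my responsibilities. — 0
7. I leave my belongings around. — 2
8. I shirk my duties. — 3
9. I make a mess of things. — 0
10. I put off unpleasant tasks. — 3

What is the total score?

Items 3, 6, 7, 8, 9, 10 describe the absence/opposite of conscientiousness → reverse-score.
on a 0–3 scale, reversed = 3 − raw.
  item 1: 3
  item 2: 3
  item 3: 3 − 1 = 2
  item 4: 1
  item 5: 2
  item 6: 3 − 0 = 3
  item 7: 3 − 2 = 1
  item 8: 3 − 3 = 0
  item 9: 3 − 0 = 3
  item 10: 3 − 3 = 0
Total = 3 + 3 + 2 + 1 + 2 + 3 + 1 + 0 + 3 + 0 = 18

18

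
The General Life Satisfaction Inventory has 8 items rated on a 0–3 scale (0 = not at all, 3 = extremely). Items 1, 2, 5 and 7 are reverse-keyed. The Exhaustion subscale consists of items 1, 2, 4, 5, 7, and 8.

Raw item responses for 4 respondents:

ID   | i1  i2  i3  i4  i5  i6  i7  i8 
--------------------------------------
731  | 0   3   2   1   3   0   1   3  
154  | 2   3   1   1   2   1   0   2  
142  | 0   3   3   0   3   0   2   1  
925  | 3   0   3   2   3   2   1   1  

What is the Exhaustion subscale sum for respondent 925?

8

Respondent 925 raw: 3, 0, 3, 2, 3, 2, 1, 1.
Exhaustion items: 1, 2, 4, 5, 7, 8.
Reverse-coded (reversed = (0+3) − raw = 3 − raw):
  item 1: 3 − 3 = 0
  item 2: 3 − 0 = 3
  item 4: 2
  item 5: 3 − 3 = 0
  item 7: 3 − 1 = 2
  item 8: 1
Sum = 0 + 3 + 2 + 0 + 2 + 1 = 8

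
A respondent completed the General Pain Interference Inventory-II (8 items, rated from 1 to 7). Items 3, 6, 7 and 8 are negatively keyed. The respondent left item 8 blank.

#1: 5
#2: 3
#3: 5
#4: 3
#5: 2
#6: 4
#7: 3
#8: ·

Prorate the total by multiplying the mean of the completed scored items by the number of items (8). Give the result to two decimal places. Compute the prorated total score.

28.57

Reverse-coded (reverse-coded value = 8 − response):
  item 3: 8 − 5 = 3
  item 6: 8 − 4 = 4
  item 7: 8 − 3 = 5
Completed scored items (7 of 8): 5, 3, 3, 3, 2, 4, 5; sum = 25.
Person mean = 25 / 7 ≈ 3.5714
Prorated total = (25 / 7) × 8 = 28.57 (to 2 dp)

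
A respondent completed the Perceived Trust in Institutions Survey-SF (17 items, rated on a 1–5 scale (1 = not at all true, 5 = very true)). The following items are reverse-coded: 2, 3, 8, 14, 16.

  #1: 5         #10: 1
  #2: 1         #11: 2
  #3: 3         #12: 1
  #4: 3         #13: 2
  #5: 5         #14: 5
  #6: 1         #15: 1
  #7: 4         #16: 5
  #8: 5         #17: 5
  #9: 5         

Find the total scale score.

46

Reverse-coded items use 6 − raw:
  item 2: 6 − 1 = 5
  item 3: 6 − 3 = 3
  item 8: 6 − 5 = 1
  item 14: 6 − 5 = 1
  item 16: 6 − 5 = 1
Scored responses: 5, 5, 3, 3, 5, 1, 4, 1, 5, 1, 2, 1, 2, 1, 1, 1, 5
Total = 5 + 5 + 3 + 3 + 5 + 1 + 4 + 1 + 5 + 1 + 2 + 1 + 2 + 1 + 1 + 1 + 5 = 46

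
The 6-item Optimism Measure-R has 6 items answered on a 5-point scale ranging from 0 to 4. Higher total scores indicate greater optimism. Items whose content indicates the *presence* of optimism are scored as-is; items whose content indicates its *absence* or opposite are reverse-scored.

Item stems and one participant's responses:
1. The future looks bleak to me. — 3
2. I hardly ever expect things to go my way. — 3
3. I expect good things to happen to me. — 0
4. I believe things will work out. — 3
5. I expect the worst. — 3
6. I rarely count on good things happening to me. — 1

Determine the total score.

9

Items 1, 2, 5, 6 describe the absence/opposite of optimism → reverse-score.
on a 0–4 scale, reversed = 4 − raw.
  item 1: 4 − 3 = 1
  item 2: 4 − 3 = 1
  item 3: 0
  item 4: 3
  item 5: 4 − 3 = 1
  item 6: 4 − 1 = 3
Total = 1 + 1 + 0 + 3 + 1 + 3 = 9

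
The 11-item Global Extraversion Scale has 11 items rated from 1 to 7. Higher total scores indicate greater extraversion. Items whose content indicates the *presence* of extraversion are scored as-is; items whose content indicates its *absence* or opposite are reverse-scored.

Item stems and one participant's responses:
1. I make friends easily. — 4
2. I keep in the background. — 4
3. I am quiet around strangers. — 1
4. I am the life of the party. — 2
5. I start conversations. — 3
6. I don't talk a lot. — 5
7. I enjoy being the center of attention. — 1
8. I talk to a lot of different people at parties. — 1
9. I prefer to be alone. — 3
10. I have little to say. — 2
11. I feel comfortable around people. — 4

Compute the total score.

40

Items 2, 3, 6, 9, 10 describe the absence/opposite of extraversion → reverse-score.
reverse-coded value = 8 − response.
  item 1: 4
  item 2: 8 − 4 = 4
  item 3: 8 − 1 = 7
  item 4: 2
  item 5: 3
  item 6: 8 − 5 = 3
  item 7: 1
  item 8: 1
  item 9: 8 − 3 = 5
  item 10: 8 − 2 = 6
  item 11: 4
Total = 4 + 4 + 7 + 2 + 3 + 3 + 1 + 1 + 5 + 6 + 4 = 40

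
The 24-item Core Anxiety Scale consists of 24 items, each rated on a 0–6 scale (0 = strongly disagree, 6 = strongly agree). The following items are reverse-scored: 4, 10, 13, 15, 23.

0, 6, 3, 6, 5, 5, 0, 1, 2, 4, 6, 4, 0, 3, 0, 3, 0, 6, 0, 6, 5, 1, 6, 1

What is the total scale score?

Apply reverse scoring (reverse-coded value = 6 − response):
  item 4: 6 − 6 = 0
  item 10: 6 − 4 = 2
  item 13: 6 − 0 = 6
  item 15: 6 − 0 = 6
  item 23: 6 − 6 = 0
Scored items: 0, 6, 3, 0, 5, 5, 0, 1, 2, 2, 6, 4, 6, 3, 6, 3, 0, 6, 0, 6, 5, 1, 0, 1
Total = 0 + 6 + 3 + 0 + 5 + 5 + 0 + 1 + 2 + 2 + 6 + 4 + 6 + 3 + 6 + 3 + 0 + 6 + 0 + 6 + 5 + 1 + 0 + 1 = 71

71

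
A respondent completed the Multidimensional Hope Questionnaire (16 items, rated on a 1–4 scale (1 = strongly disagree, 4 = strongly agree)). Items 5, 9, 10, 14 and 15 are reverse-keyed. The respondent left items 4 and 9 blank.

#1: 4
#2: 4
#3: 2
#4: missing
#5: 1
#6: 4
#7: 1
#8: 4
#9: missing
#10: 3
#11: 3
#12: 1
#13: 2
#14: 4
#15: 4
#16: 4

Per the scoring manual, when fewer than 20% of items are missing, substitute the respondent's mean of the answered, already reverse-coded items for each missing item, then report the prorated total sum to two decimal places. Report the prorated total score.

42.29

Reverse-coded (reversed = (1+4) − raw = 5 − raw):
  item 5: 5 − 1 = 4
  item 10: 5 − 3 = 2
  item 14: 5 − 4 = 1
  item 15: 5 − 4 = 1
Completed scored items (14 of 16): 4, 4, 2, 4, 4, 1, 4, 2, 3, 1, 2, 1, 1, 4; sum = 37.
Person mean = 37 / 14 ≈ 2.6429
Prorated total = (37 / 14) × 16 = 42.29 (to 2 dp)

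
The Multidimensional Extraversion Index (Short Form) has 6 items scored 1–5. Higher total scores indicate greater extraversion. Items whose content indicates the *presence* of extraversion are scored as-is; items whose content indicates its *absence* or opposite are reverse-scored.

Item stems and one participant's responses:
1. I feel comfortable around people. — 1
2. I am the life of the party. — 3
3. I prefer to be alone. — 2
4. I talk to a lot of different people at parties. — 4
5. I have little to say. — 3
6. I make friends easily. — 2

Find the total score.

Items 3, 5 describe the absence/opposite of extraversion → reverse-score.
on a 1–5 scale, reversed = 6 − raw.
  item 1: 1
  item 2: 3
  item 3: 6 − 2 = 4
  item 4: 4
  item 5: 6 − 3 = 3
  item 6: 2
Total = 1 + 3 + 4 + 4 + 3 + 2 = 17

17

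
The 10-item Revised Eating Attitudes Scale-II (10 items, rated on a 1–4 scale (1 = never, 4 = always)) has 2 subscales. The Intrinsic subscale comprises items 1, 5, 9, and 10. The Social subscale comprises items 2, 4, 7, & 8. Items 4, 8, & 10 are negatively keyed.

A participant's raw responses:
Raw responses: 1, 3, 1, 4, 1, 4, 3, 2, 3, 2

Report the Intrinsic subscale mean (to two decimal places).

Intrinsic items: 1, 5, 9, 10.
Of these, item 10 is negatively keyed; reversed = (1+4) − raw = 5 − raw.
  item 1: 1
  item 5: 1
  item 9: 3
  item 10: 5 − 2 = 3
Sum = 1 + 1 + 3 + 3 = 8
Mean = 8 / 4 = 2.00

2.00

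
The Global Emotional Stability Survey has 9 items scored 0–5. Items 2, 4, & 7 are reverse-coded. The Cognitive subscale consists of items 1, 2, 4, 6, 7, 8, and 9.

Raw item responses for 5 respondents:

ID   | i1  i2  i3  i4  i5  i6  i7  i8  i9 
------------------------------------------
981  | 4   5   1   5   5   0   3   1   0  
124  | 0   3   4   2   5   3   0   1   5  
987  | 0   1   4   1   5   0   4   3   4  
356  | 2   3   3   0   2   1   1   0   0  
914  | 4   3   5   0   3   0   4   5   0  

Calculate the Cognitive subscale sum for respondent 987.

Respondent 987 raw: 0, 1, 4, 1, 5, 0, 4, 3, 4.
Cognitive items: 1, 2, 4, 6, 7, 8, 9.
Reverse-coded (on a 0–5 scale, reversed = 5 − raw):
  item 1: 0
  item 2: 5 − 1 = 4
  item 4: 5 − 1 = 4
  item 6: 0
  item 7: 5 − 4 = 1
  item 8: 3
  item 9: 4
Sum = 0 + 4 + 4 + 0 + 1 + 3 + 4 = 16

16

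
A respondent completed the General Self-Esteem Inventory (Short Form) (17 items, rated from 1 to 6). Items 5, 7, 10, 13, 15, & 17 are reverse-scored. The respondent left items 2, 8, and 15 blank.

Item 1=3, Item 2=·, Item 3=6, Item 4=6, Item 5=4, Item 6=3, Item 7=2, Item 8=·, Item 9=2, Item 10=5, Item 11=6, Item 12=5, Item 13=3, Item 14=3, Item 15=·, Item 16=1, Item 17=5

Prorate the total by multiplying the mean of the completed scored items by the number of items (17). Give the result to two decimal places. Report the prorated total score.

Reverse-coded (reversed = (1+6) − raw = 7 − raw):
  item 5: 7 − 4 = 3
  item 7: 7 − 2 = 5
  item 10: 7 − 5 = 2
  item 13: 7 − 3 = 4
  item 17: 7 − 5 = 2
Completed scored items (14 of 17): 3, 6, 6, 3, 3, 5, 2, 2, 6, 5, 4, 3, 1, 2; sum = 51.
Person mean = 51 / 14 ≈ 3.6429
Prorated total = (51 / 14) × 17 = 61.93 (to 2 dp)

61.93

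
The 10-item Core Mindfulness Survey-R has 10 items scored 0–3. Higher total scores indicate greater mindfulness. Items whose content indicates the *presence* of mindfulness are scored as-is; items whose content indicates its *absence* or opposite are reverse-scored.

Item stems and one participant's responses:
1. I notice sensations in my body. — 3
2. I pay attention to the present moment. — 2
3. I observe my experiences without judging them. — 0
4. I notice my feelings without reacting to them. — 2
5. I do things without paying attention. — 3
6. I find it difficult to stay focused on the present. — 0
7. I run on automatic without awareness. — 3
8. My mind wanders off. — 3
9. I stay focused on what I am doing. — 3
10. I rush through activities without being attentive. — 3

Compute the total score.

13

Items 5, 6, 7, 8, 10 describe the absence/opposite of mindfulness → reverse-score.
reverse-coded value = 3 − response.
  item 1: 3
  item 2: 2
  item 3: 0
  item 4: 2
  item 5: 3 − 3 = 0
  item 6: 3 − 0 = 3
  item 7: 3 − 3 = 0
  item 8: 3 − 3 = 0
  item 9: 3
  item 10: 3 − 3 = 0
Total = 3 + 2 + 0 + 2 + 0 + 3 + 0 + 0 + 3 + 0 = 13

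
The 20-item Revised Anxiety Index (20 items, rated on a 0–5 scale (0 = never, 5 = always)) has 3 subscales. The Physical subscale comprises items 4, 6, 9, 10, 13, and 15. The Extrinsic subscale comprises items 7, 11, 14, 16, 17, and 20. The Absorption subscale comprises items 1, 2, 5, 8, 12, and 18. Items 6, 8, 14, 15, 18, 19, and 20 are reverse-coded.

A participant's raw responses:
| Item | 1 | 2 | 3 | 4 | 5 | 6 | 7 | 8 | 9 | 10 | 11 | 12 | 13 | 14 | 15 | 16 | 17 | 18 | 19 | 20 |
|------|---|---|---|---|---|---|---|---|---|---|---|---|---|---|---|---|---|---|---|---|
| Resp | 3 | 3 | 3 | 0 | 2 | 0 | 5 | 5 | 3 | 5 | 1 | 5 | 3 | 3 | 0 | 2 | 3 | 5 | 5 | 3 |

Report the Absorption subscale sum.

Absorption items: 1, 2, 5, 8, 12, 18.
Of these, items 8 and 18 are reverse-coded; reversed = (0+5) − raw = 5 − raw.
  item 1: 3
  item 2: 3
  item 5: 2
  item 8: 5 − 5 = 0
  item 12: 5
  item 18: 5 − 5 = 0
Sum = 3 + 3 + 2 + 0 + 5 + 0 = 13

13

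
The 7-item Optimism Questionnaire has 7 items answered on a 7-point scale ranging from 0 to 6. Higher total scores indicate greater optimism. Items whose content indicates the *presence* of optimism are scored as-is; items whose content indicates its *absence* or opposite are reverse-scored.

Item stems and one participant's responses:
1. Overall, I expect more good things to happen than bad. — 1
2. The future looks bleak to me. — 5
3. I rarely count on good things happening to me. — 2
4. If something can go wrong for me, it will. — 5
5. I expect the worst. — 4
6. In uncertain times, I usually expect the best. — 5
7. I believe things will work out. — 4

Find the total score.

18

Items 2, 3, 4, 5 describe the absence/opposite of optimism → reverse-score.
reversed = (0+6) − raw = 6 − raw.
  item 1: 1
  item 2: 6 − 5 = 1
  item 3: 6 − 2 = 4
  item 4: 6 − 5 = 1
  item 5: 6 − 4 = 2
  item 6: 5
  item 7: 4
Total = 1 + 1 + 4 + 1 + 2 + 5 + 4 = 18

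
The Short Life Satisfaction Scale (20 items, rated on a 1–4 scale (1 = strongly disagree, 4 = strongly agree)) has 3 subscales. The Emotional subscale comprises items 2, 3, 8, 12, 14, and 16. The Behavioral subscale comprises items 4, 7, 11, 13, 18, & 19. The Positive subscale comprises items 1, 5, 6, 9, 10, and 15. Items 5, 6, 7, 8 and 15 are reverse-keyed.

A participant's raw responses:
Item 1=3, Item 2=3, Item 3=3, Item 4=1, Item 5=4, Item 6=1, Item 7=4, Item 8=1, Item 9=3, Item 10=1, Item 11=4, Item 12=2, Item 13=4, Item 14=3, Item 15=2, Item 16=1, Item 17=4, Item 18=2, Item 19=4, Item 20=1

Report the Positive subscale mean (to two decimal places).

Positive items: 1, 5, 6, 9, 10, 15.
Of these, items 5, 6 and 15 are reverse-keyed; reverse-coded value = 5 − response.
  item 1: 3
  item 5: 5 − 4 = 1
  item 6: 5 − 1 = 4
  item 9: 3
  item 10: 1
  item 15: 5 − 2 = 3
Sum = 3 + 1 + 4 + 3 + 1 + 3 = 15
Mean = 15 / 6 = 2.50

2.50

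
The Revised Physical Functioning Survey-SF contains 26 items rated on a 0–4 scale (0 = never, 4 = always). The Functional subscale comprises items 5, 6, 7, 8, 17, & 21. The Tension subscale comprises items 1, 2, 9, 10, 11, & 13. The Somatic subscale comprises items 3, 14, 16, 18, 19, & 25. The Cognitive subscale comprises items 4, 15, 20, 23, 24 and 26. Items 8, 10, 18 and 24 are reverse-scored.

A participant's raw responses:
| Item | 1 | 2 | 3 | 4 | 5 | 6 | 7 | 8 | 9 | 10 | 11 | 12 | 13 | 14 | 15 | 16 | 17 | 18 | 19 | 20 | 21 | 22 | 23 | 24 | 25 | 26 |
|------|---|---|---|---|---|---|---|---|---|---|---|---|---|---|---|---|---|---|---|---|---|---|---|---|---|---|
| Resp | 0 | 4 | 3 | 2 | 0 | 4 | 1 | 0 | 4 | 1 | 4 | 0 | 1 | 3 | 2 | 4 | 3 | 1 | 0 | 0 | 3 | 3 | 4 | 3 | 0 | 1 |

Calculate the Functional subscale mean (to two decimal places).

2.50

Functional items: 5, 6, 7, 8, 17, 21.
Of these, item 8 is reverse-scored; on a 0–4 scale, reversed = 4 − raw.
  item 5: 0
  item 6: 4
  item 7: 1
  item 8: 4 − 0 = 4
  item 17: 3
  item 21: 3
Sum = 0 + 4 + 1 + 4 + 3 + 3 = 15
Mean = 15 / 6 = 2.50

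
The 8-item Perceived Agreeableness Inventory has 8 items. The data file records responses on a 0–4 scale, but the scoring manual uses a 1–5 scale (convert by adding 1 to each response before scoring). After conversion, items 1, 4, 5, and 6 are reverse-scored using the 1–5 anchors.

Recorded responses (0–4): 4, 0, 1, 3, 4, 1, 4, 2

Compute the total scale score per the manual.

19

Convert to 1–5: 5, 1, 2, 4, 5, 2, 5, 3
Reverse-coded (reverse-coded value = 6 − response):
  item 1: 6 − 5 = 1
  item 4: 6 − 4 = 2
  item 5: 6 − 5 = 1
  item 6: 6 − 2 = 4
Scored: 1, 1, 2, 2, 1, 4, 5, 3
Total = 19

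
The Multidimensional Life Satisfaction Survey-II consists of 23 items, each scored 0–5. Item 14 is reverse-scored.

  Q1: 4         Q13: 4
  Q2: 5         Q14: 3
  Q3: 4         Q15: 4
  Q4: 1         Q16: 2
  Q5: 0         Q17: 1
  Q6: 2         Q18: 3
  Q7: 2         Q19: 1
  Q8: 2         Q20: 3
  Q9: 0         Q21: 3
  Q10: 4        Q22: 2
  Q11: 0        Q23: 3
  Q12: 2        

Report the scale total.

54

Raw sum = 55. Reverse-scored items: 14; their raw sum = 3.
Each reversal replaces raw with 5 − raw, changing the total by 5 − 2·raw per item.
Total = 55 + 1·5 − 2·3 = 55 + 5 − 6 = 54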